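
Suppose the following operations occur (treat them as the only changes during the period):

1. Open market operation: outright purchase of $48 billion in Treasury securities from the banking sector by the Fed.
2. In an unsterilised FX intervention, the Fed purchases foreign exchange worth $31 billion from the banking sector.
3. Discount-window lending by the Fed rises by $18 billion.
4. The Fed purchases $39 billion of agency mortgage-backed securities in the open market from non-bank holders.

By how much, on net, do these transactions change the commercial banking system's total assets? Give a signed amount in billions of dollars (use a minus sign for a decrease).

+$57 billion

OMO purchase (from banks) $48 billion: just an asset swap on bank balance sheets → 0.
FX purchase $31 billion: just an asset swap on bank balance sheets → 0.
Discount-window loan $18 billion: bank balance sheets expand → +$18B.
Asset purchase (from non-banks) $39 billion: bank balance sheets expand → +$39B.
Net: 0 + 0 + 18 + 39 = +$57 billion.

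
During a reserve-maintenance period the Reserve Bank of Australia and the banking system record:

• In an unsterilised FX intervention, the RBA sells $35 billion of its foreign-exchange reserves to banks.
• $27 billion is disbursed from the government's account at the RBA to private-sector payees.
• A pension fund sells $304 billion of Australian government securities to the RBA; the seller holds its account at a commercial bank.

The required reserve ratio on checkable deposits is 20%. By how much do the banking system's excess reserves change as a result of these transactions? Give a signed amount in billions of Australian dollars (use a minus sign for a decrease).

+$229.8 billion

FX sale $35 billion: reserves −$35B, deposits 0.
Government spending $27 billion: reserves +$27B, deposits +$27B.
Asset purchase (from non-banks) $304 billion: reserves +$304B, deposits +$304B.
Totals: Δreserves = +$296B, Δdeposits = +$331B.
Δrequired reserves = 20% × +$331B = +$66.2B.
Δexcess reserves = Δreserves − Δrequired = +$296B − (+$66.2B) = +$229.8 billion.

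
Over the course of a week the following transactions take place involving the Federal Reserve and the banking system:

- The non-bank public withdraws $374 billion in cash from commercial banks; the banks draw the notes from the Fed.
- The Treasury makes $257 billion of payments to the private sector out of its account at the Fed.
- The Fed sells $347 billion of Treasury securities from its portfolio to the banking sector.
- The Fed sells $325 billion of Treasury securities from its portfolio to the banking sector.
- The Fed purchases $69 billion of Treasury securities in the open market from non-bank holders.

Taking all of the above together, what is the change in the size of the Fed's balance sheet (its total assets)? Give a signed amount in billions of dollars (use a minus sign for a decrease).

-$603 billion

Currency withdrawal $374 billion: only the composition of liabilities changes → 0.
Government spending $257 billion: only the composition of liabilities changes → 0.
OMO sale (to banks) $347 billion: a Fed asset is shed → −$347B.
OMO sale (to banks) $325 billion: a Fed asset is shed → −$325B.
Asset purchase (from non-banks) $69 billion: a Fed asset is acquired → +$69B.
Net: 0 + 0 − 347 − 325 + 69 = -$603 billion.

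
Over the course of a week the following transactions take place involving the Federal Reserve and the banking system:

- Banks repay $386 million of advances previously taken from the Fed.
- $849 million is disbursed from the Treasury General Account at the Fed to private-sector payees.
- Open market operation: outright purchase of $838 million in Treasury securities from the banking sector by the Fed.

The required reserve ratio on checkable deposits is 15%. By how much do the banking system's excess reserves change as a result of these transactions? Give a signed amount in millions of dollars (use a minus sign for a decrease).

+$1173.65 million

Discount-window repayment $386 million: reserves −$386M, deposits 0.
Government spending $849 million: reserves +$849M, deposits +$849M.
OMO purchase (from banks) $838 million: reserves +$838M, deposits 0.
Totals: Δreserves = +$1301M, Δdeposits = +$849M.
Δrequired reserves = 15% × +$849M = +$127.35M.
Δexcess reserves = Δreserves − Δrequired = +$1301M − (+$127.35M) = +$1173.65 million.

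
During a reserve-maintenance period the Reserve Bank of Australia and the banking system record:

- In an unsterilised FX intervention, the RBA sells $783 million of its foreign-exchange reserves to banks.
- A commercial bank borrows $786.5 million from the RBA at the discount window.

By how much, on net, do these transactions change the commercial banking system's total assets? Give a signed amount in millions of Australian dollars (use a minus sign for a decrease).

FX sale $783 million: just an asset swap on bank balance sheets → 0.
Discount-window loan $786.5 million: bank balance sheets expand → +$786.5M.
Net: 0 + 786.5 = +$786.5 million.

+$786.5 million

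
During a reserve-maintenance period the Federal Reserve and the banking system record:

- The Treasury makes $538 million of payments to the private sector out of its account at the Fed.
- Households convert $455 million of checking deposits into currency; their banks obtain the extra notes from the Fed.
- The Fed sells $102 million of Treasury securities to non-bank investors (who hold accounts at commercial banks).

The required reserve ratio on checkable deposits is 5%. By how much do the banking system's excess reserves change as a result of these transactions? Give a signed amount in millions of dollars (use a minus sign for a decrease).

-$18.05 million

Government spending $538 million: reserves +$538M, deposits +$538M.
Currency withdrawal $455 million: reserves −$455M, deposits −$455M.
Asset sale (to non-banks) $102 million: reserves −$102M, deposits −$102M.
Totals: Δreserves = −$19M, Δdeposits = −$19M.
Δrequired reserves = 5% × −$19M = −$0.95M.
Δexcess reserves = Δreserves − Δrequired = −$19M − (−$0.95M) = -$18.05 million.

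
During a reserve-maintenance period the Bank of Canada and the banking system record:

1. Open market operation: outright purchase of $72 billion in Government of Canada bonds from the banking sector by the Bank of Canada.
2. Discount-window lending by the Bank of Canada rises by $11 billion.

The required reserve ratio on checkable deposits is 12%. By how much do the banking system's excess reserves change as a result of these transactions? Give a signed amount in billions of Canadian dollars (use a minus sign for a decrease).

+$83 billion

OMO purchase (from banks) $72 billion: reserves +$72B, deposits 0.
Discount-window loan $11 billion: reserves +$11B, deposits 0.
Totals: Δreserves = +$83B, Δdeposits = 0.
Δrequired reserves = 12% × 0 = 0.
Δexcess reserves = Δreserves − Δrequired = +$83B − (0) = +$83 billion.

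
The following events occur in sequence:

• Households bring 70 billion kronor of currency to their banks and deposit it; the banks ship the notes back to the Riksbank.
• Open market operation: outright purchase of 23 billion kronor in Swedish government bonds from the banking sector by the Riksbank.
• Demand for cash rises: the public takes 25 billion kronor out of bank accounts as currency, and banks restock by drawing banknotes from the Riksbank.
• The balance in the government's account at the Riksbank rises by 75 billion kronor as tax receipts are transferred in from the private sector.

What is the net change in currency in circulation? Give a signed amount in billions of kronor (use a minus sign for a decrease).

Currency deposit 70 billion kronor: notes return to the central bank → −70B.
OMO purchase (from banks) 23 billion kronor: no currency enters or leaves circulation → 0.
Currency withdrawal 25 billion kronor: notes leave the central bank → +25B.
Government account inflow 75 billion kronor: no currency enters or leaves circulation → 0.
Net: −70 + 0 + 25 + 0 = -45 billion.

-45 billion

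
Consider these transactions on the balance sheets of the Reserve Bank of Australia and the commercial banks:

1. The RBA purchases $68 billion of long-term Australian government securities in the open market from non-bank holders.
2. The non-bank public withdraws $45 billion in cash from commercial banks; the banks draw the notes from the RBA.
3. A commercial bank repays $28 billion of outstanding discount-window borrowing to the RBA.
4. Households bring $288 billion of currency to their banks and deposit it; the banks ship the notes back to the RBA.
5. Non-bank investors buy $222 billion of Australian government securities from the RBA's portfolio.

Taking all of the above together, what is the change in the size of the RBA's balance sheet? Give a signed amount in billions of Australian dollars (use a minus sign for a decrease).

RBA balance sheet:
  Assets:      Securities −$154B, Loans to banks −$28B
  Liabilities: Bank reserves +$61B, Currency in circulation −$243B
Commercial banking system:
  Assets:      Reserves at CB +$61B
  Liabilities: Checkable deposits +$89B, Borrowings from CB −$28B
Change in total RBA assets = -$182 billion.

-$182 billion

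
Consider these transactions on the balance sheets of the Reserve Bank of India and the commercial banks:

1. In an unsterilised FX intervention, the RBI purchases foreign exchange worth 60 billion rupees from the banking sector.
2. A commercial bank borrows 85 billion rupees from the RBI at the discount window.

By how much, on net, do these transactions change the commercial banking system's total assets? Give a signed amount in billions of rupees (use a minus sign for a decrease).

+85 billion

FX purchase 60 billion rupees: just an asset swap on bank balance sheets → 0.
Discount-window loan 85 billion rupees: bank balance sheets expand → +85B.
Net: 0 + 85 = +85 billion.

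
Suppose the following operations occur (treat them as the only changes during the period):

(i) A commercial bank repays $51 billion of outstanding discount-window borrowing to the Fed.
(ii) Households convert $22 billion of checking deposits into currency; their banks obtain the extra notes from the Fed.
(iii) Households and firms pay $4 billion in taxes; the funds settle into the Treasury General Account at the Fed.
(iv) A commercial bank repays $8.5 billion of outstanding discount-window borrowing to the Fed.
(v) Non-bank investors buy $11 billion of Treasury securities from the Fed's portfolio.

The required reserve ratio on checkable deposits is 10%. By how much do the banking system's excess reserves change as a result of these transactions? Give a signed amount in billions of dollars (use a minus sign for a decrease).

Discount-window repayment $51 billion: reserves −$51B, deposits 0.
Currency withdrawal $22 billion: reserves −$22B, deposits −$22B.
Government account inflow $4 billion: reserves −$4B, deposits −$4B.
Discount-window repayment $8.5 billion: reserves −$8.5B, deposits 0.
Asset sale (to non-banks) $11 billion: reserves −$11B, deposits −$11B.
Totals: Δreserves = −$96.5B, Δdeposits = −$37B.
Δrequired reserves = 10% × −$37B = −$3.7B.
Δexcess reserves = Δreserves − Δrequired = −$96.5B − (−$3.7B) = -$92.8 billion.

-$92.8 billion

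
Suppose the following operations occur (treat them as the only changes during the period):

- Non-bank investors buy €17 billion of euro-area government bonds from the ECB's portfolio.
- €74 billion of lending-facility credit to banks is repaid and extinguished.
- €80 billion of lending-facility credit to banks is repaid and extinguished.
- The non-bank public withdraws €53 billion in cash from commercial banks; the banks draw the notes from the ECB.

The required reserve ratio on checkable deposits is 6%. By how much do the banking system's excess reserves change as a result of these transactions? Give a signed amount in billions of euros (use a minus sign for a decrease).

-€219.8 billion

Asset sale (to non-banks) €17 billion: reserves −€17B, deposits −€17B.
Discount-window repayment €74 billion: reserves −€74B, deposits 0.
Discount-window repayment €80 billion: reserves −€80B, deposits 0.
Currency withdrawal €53 billion: reserves −€53B, deposits −€53B.
Totals: Δreserves = −€224B, Δdeposits = −€70B.
Δrequired reserves = 6% × −€70B = −€4.2B.
Δexcess reserves = Δreserves − Δrequired = −€224B − (−€4.2B) = -€219.8 billion.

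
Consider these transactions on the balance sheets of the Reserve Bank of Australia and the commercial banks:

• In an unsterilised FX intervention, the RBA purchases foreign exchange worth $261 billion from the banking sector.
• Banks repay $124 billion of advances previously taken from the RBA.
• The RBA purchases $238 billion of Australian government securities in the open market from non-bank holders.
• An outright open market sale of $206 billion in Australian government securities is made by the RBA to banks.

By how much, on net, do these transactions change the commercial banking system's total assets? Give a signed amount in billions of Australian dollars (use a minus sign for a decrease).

FX purchase $261 billion: just an asset swap on bank balance sheets → 0.
Discount-window repayment $124 billion: bank balance sheets shrink → −$124B.
Asset purchase (from non-banks) $238 billion: bank balance sheets expand → +$238B.
OMO sale (to banks) $206 billion: just an asset swap on bank balance sheets → 0.
Net: 0 − 124 + 238 + 0 = +$114 billion.

+$114 billion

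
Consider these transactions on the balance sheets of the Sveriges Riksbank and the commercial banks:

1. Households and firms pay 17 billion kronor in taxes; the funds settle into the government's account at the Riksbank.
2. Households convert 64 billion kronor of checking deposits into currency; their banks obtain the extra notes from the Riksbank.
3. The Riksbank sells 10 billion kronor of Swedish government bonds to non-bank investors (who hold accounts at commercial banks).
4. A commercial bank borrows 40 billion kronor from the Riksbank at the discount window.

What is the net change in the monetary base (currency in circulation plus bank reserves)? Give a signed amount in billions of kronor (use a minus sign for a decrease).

+13 billion

Government account inflow 17 billion kronor: reserves shift to a non-base liability → −17B.
Currency withdrawal 64 billion kronor: just a shift between currency and reserves — both are base money → 0.
Asset sale (to non-banks) 10 billion kronor: Riksbank balance sheet contracts → −10B.
Discount-window loan 40 billion kronor: Riksbank balance sheet expands → +40B.
Net: −17 + 0 − 10 + 40 = +13 billion.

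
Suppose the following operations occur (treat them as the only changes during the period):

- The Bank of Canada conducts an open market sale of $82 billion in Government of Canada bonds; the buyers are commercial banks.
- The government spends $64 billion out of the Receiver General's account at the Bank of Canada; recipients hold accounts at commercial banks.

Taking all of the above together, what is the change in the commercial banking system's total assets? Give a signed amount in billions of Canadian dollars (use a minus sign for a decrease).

Bank of Canada balance sheet:
  Assets:      Securities −$82B
  Liabilities: Bank reserves −$18B, Government deposits −$64B
Commercial banking system:
  Assets:      Reserves at CB −$18B, Securities +$82B
  Liabilities: Checkable deposits +$64B
Change in total bank assets = +$64 billion.

+$64 billion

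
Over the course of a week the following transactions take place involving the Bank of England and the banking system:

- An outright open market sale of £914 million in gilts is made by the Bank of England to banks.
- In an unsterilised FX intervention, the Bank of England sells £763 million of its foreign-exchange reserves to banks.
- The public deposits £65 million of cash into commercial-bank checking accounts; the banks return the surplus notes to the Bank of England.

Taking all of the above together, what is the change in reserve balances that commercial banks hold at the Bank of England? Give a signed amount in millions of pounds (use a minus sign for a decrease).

-£1612 million

Bank of England balance sheet:
  Assets:      Securities −£914M, Foreign assets −£763M
  Liabilities: Bank reserves −£1612M, Currency in circulation −£65M
Commercial banking system:
  Assets:      Reserves at CB −£1612M, Securities +£914M, Foreign assets +£763M
  Liabilities: Checkable deposits +£65M
So the change in reserve balances that commercial banks hold at the Bank of England is -£1612 million.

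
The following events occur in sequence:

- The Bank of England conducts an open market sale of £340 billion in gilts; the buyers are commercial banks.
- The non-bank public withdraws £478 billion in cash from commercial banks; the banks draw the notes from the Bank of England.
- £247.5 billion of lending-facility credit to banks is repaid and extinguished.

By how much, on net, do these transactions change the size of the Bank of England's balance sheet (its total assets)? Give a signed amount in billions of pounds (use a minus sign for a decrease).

OMO sale (to banks) £340 billion: a Bank of England asset is shed → −£340B.
Currency withdrawal £478 billion: only the composition of liabilities changes → 0.
Discount-window repayment £247.5 billion: a Bank of England asset is shed → −£247.5B.
Net: −340 + 0 − 247.5 = -£587.5 billion.

-£587.5 billion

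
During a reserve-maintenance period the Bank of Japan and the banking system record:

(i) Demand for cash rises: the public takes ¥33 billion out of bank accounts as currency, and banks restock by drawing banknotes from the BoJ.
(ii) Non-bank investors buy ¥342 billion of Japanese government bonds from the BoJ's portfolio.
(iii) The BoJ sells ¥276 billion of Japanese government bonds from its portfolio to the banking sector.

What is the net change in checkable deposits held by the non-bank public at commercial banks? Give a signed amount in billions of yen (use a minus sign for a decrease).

BoJ balance sheet:
  Assets:      Securities −¥618B
  Liabilities: Bank reserves −¥651B, Currency in circulation +¥33B
Commercial banking system:
  Assets:      Reserves at CB −¥651B, Securities +¥276B
  Liabilities: Checkable deposits −¥375B
So the change in checkable deposits held by the non-bank public at commercial banks is -¥375 billion.

-¥375 billion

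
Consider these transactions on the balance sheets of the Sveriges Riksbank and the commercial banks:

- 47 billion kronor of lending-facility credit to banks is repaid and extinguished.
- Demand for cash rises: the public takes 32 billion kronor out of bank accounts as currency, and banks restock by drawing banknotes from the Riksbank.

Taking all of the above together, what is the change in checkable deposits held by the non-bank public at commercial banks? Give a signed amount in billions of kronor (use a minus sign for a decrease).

-32 billion

Discount-window repayment 47 billion kronor: the counterparty is a bank, so public deposits are unchanged → 0.
Currency withdrawal 32 billion kronor: non-bank counterparties' bank balances fall → −32B.
Net: 0 − 32 = -32 billion.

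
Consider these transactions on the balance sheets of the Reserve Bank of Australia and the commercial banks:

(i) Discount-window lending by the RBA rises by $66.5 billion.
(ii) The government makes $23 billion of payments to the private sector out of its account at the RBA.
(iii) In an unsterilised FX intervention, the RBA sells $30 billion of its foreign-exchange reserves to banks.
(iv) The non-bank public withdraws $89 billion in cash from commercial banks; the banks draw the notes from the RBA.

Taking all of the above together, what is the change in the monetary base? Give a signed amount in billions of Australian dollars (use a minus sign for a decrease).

Discount-window loan $66.5 billion: RBA balance sheet expands → +$66.5B.
Government spending $23 billion: a non-base liability converts back to reserves → +$23B.
FX sale $30 billion: RBA balance sheet contracts → −$30B.
Currency withdrawal $89 billion: just a shift between currency and reserves — both are base money → 0.
Net: 66.5 + 23 − 30 + 0 = +$59.5 billion.

+$59.5 billion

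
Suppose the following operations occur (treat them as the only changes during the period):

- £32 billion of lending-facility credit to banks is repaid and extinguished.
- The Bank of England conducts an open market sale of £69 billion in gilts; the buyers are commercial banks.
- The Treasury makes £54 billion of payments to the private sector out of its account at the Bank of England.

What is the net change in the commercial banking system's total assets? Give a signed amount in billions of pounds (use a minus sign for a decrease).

Discount-window repayment £32 billion: bank balance sheets shrink → −£32B.
OMO sale (to banks) £69 billion: just an asset swap on bank balance sheets → 0.
Government spending £54 billion: bank balance sheets expand → +£54B.
Net: −32 + 0 + 54 = +£22 billion.

+£22 billion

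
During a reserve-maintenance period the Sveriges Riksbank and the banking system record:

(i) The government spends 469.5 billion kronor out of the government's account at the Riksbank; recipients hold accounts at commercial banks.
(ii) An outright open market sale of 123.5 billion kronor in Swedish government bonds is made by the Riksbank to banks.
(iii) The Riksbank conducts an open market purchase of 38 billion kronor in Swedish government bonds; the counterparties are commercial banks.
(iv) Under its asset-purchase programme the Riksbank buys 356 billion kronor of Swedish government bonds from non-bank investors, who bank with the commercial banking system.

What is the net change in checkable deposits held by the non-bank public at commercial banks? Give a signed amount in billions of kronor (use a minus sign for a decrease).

+825.5 billion

Government spending 469.5 billion kronor: non-bank counterparties' bank balances rise → +469.5B.
OMO sale (to banks) 123.5 billion kronor: the counterparty is a bank, so public deposits are unchanged → 0.
OMO purchase (from banks) 38 billion kronor: the counterparty is a bank, so public deposits are unchanged → 0.
Asset purchase (from non-banks) 356 billion kronor: non-bank counterparties' bank balances rise → +356B.
Net: 469.5 + 0 + 0 + 356 = +825.5 billion.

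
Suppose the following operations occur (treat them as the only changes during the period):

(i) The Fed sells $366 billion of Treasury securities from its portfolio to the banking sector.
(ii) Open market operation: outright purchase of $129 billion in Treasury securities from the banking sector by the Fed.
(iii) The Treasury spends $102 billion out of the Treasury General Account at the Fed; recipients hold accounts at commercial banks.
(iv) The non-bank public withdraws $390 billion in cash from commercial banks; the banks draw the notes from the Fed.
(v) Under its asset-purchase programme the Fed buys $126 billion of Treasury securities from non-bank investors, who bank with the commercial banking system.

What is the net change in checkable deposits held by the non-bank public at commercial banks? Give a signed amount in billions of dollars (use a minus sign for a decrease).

-$162 billion

Fed balance sheet:
  Assets:      Securities −$111B
  Liabilities: Bank reserves −$399B, Currency in circulation +$390B, Government deposits −$102B
Commercial banking system:
  Assets:      Reserves at CB −$399B, Securities +$237B
  Liabilities: Checkable deposits −$162B
So the change in checkable deposits held by the non-bank public at commercial banks is -$162 billion.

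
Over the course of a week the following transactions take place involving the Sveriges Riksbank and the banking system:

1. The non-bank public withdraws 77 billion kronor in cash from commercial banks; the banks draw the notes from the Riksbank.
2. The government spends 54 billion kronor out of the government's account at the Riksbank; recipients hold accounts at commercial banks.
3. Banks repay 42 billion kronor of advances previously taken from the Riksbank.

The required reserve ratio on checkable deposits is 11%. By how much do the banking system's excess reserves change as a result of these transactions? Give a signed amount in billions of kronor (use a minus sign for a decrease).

Currency withdrawal 77 billion kronor: reserves −77B, deposits −77B.
Government spending 54 billion kronor: reserves +54B, deposits +54B.
Discount-window repayment 42 billion kronor: reserves −42B, deposits 0.
Totals: Δreserves = −65B, Δdeposits = −23B.
Δrequired reserves = 11% × −23B = −2.53B.
Δexcess reserves = Δreserves − Δrequired = −65B − (−2.53B) = -62.47 billion.

-62.47 billion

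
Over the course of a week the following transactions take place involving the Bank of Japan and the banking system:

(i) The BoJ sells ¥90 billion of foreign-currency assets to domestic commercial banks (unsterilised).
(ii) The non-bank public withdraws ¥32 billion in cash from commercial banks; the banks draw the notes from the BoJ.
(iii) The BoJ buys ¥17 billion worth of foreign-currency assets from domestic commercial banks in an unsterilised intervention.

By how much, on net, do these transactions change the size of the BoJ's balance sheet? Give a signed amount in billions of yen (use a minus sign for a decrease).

FX sale ¥90 billion: a BoJ asset is shed → −¥90B.
Currency withdrawal ¥32 billion: only the composition of liabilities changes → 0.
FX purchase ¥17 billion: a BoJ asset is acquired → +¥17B.
Net: −90 + 0 + 17 = -¥73 billion.

-¥73 billion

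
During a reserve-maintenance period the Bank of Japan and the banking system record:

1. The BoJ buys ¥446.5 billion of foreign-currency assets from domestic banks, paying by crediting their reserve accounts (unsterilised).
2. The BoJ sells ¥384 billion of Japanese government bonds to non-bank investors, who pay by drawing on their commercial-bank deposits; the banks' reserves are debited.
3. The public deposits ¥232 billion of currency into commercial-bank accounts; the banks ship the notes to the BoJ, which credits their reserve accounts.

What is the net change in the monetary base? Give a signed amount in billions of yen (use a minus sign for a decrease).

+¥62.5 billion

FX purchase ¥446.5 billion: BoJ balance sheet expands → +¥446.5B.
Asset sale (to non-banks) ¥384 billion: BoJ balance sheet contracts → −¥384B.
Currency deposit ¥232 billion: just a shift between currency and reserves — both are base money → 0.
Net: 446.5 − 384 + 0 = +¥62.5 billion.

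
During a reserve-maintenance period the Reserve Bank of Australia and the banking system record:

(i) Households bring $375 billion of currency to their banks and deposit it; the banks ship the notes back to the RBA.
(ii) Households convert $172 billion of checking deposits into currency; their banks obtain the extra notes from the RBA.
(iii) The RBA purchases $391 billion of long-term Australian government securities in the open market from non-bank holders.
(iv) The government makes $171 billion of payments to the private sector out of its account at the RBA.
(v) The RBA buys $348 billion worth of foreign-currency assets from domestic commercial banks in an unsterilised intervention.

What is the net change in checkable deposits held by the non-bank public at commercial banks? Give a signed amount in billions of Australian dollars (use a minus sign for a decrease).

+$765 billion

Currency deposit $375 billion: non-bank counterparties' bank balances rise → +$375B.
Currency withdrawal $172 billion: non-bank counterparties' bank balances fall → −$172B.
Asset purchase (from non-banks) $391 billion: non-bank counterparties' bank balances rise → +$391B.
Government spending $171 billion: non-bank counterparties' bank balances rise → +$171B.
FX purchase $348 billion: the counterparty is a bank, so public deposits are unchanged → 0.
Net: 375 − 172 + 391 + 171 + 0 = +$765 billion.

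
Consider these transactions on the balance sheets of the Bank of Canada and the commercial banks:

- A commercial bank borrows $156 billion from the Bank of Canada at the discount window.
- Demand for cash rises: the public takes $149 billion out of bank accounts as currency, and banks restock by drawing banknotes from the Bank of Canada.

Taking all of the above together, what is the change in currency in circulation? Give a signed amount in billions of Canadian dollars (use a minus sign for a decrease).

Discount-window loan $156 billion: no currency enters or leaves circulation → 0.
Currency withdrawal $149 billion: notes leave the central bank → +$149B.
Net: 0 + 149 = +$149 billion.

+$149 billion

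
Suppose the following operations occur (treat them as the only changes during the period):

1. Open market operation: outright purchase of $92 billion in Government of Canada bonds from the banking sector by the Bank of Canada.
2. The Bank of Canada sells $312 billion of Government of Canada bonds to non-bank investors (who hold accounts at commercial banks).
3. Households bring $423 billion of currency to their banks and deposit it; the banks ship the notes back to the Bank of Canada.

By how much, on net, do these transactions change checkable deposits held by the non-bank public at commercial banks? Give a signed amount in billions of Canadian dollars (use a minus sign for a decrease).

+$111 billion

OMO purchase (from banks) $92 billion: the counterparty is a bank, so public deposits are unchanged → 0.
Asset sale (to non-banks) $312 billion: non-bank counterparties' bank balances fall → −$312B.
Currency deposit $423 billion: non-bank counterparties' bank balances rise → +$423B.
Net: 0 − 312 + 423 = +$111 billion.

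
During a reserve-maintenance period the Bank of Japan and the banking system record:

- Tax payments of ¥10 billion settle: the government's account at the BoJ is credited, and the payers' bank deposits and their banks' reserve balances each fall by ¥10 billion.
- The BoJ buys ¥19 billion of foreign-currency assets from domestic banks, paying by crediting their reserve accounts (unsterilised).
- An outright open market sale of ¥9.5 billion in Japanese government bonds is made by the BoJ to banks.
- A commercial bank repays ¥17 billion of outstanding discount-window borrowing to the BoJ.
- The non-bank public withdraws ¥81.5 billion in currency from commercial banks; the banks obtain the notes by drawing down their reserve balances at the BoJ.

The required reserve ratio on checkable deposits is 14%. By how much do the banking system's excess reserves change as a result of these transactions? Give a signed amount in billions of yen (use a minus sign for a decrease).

Government account inflow ¥10 billion: reserves −¥10B, deposits −¥10B.
FX purchase ¥19 billion: reserves +¥19B, deposits 0.
OMO sale (to banks) ¥9.5 billion: reserves −¥9.5B, deposits 0.
Discount-window repayment ¥17 billion: reserves −¥17B, deposits 0.
Currency withdrawal ¥81.5 billion: reserves −¥81.5B, deposits −¥81.5B.
Totals: Δreserves = −¥99B, Δdeposits = −¥91.5B.
Δrequired reserves = 14% × −¥91.5B = −¥12.81B.
Δexcess reserves = Δreserves − Δrequired = −¥99B − (−¥12.81B) = -¥86.19 billion.

-¥86.19 billion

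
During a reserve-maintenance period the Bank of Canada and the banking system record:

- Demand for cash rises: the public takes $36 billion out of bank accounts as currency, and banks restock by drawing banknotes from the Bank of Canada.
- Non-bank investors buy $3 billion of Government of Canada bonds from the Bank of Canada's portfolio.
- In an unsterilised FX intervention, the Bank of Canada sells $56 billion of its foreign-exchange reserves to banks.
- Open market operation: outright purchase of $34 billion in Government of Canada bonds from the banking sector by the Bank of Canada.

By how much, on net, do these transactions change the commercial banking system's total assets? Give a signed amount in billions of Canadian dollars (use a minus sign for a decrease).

-$39 billion

Bank of Canada balance sheet:
  Assets:      Securities +$31B, Foreign assets −$56B
  Liabilities: Bank reserves −$61B, Currency in circulation +$36B
Commercial banking system:
  Assets:      Reserves at CB −$61B, Securities −$34B, Foreign assets +$56B
  Liabilities: Checkable deposits −$39B
Change in total bank assets = -$39 billion.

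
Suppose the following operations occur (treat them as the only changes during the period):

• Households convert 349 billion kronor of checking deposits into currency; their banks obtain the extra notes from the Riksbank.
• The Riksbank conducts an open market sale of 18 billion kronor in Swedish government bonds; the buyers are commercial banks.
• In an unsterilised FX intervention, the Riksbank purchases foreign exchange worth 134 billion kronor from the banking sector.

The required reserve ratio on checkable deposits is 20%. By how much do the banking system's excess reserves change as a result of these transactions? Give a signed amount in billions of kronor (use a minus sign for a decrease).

Currency withdrawal 349 billion kronor: reserves −349B, deposits −349B.
OMO sale (to banks) 18 billion kronor: reserves −18B, deposits 0.
FX purchase 134 billion kronor: reserves +134B, deposits 0.
Totals: Δreserves = −233B, Δdeposits = −349B.
Δrequired reserves = 20% × −349B = −69.8B.
Δexcess reserves = Δreserves − Δrequired = −233B − (−69.8B) = -163.2 billion.

-163.2 billion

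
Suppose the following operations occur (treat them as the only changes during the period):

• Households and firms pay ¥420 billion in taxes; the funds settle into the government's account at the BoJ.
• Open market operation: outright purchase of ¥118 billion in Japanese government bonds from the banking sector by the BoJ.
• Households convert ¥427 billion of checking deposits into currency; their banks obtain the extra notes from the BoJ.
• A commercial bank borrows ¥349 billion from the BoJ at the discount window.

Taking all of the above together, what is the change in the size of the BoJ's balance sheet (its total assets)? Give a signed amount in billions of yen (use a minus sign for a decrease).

Government account inflow ¥420 billion: only the composition of liabilities changes → 0.
OMO purchase (from banks) ¥118 billion: a BoJ asset is acquired → +¥118B.
Currency withdrawal ¥427 billion: only the composition of liabilities changes → 0.
Discount-window loan ¥349 billion: a BoJ asset is acquired → +¥349B.
Net: 0 + 118 + 0 + 349 = +¥467 billion.

+¥467 billion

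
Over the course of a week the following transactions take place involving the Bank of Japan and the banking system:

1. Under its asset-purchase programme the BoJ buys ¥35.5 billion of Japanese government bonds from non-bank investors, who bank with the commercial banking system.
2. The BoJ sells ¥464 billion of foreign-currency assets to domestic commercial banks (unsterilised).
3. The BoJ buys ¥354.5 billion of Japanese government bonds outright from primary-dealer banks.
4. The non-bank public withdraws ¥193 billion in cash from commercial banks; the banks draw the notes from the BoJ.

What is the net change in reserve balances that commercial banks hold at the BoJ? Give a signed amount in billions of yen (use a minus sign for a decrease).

-¥267 billion

Asset purchase (from non-banks) ¥35.5 billion: the BoJ pays by crediting reserve accounts → +¥35.5B.
FX sale ¥464 billion: the buying banks pay out of their reserve balances → −¥464B.
OMO purchase (from banks) ¥354.5 billion: the BoJ pays by crediting reserve accounts → +¥354.5B.
Currency withdrawal ¥193 billion: banks swap reserves for currency → −¥193B.
Net: 35.5 − 464 + 354.5 − 193 = -¥267 billion.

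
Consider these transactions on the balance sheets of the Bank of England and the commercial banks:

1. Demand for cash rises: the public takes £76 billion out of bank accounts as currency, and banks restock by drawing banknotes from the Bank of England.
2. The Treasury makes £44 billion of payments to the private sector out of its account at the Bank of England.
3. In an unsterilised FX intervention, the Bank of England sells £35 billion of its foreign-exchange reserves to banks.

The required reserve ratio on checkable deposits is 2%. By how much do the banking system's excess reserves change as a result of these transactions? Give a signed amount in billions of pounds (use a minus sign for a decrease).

-£66.36 billion

Currency withdrawal £76 billion: reserves −£76B, deposits −£76B.
Government spending £44 billion: reserves +£44B, deposits +£44B.
FX sale £35 billion: reserves −£35B, deposits 0.
Totals: Δreserves = −£67B, Δdeposits = −£32B.
Δrequired reserves = 2% × −£32B = −£0.64B.
Δexcess reserves = Δreserves − Δrequired = −£67B − (−£0.64B) = -£66.36 billion.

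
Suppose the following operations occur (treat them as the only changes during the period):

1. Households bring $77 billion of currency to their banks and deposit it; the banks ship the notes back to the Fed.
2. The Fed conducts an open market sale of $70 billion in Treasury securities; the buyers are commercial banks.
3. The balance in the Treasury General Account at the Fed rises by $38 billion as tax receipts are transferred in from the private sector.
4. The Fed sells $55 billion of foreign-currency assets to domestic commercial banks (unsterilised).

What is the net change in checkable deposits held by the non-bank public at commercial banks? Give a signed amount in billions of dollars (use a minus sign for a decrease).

+$39 billion

Currency deposit $77 billion: non-bank counterparties' bank balances rise → +$77B.
OMO sale (to banks) $70 billion: the counterparty is a bank, so public deposits are unchanged → 0.
Government account inflow $38 billion: non-bank counterparties' bank balances fall → −$38B.
FX sale $55 billion: the counterparty is a bank, so public deposits are unchanged → 0.
Net: 77 + 0 − 38 + 0 = +$39 billion.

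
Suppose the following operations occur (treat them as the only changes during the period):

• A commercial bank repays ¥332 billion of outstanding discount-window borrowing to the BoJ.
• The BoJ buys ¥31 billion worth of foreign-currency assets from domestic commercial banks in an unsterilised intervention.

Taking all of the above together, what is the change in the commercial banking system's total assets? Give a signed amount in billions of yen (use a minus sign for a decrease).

BoJ balance sheet:
  Assets:      Loans to banks −¥332B, Foreign assets +¥31B
  Liabilities: Bank reserves −¥301B
Commercial banking system:
  Assets:      Reserves at CB −¥301B, Foreign assets −¥31B
  Liabilities: Borrowings from CB −¥332B
Change in total bank assets = -¥332 billion.

-¥332 billion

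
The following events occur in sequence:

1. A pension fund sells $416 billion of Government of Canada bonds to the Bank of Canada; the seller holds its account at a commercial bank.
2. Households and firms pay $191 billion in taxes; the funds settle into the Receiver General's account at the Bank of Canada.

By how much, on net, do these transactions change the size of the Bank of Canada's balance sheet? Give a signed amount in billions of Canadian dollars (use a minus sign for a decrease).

Bank of Canada balance sheet:
  Assets:      Securities +$416B
  Liabilities: Bank reserves +$225B, Government deposits +$191B
Commercial banking system:
  Assets:      Reserves at CB +$225B
  Liabilities: Checkable deposits +$225B
Change in total Bank of Canada assets = +$416 billion.

+$416 billion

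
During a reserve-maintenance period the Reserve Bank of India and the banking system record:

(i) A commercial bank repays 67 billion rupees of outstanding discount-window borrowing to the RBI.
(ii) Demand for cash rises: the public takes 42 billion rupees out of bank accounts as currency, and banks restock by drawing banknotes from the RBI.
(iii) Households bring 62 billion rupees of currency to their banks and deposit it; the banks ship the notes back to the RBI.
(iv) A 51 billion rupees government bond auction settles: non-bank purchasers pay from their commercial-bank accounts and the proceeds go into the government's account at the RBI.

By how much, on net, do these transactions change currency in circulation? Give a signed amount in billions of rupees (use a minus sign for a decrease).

-20 billion

RBI balance sheet:
  Assets:      Loans to banks −67B
  Liabilities: Bank reserves −98B, Currency in circulation −20B, Government deposits +51B
Commercial banking system:
  Assets:      Reserves at CB −98B
  Liabilities: Checkable deposits −31B, Borrowings from CB −67B
So the change in currency in circulation is -20 billion.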